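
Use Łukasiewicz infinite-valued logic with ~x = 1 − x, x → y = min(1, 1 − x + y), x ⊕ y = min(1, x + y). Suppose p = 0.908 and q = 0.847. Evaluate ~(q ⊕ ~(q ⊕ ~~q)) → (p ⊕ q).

~q = 1 − 0.847 = 0.153
~~q = 1 − 0.153 = 0.847
q ⊕ ~~q = min(1, 0.847 + 0.847) = min(1, 1.694) = 1.000
~(q ⊕ ~~q) = 1 − 1.000 = 0.000
q ⊕ ~(q ⊕ ~~q) = min(1, 0.847 + 0.000) = min(1, 0.847) = 0.847
~(q ⊕ ~(q ⊕ ~~q)) = 1 − 0.847 = 0.153
p ⊕ q = min(1, 0.908 + 0.847) = min(1, 1.755) = 1.000
~(q ⊕ ~(q ⊕ ~~q)) → (p ⊕ q) = min(1, 1 − 0.153 + 1.000) = min(1, 1.847) = 1.000

1.000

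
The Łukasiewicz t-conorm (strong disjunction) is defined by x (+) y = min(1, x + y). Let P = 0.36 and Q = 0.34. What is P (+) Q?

0.70

P (+) Q = min(1, 0.36 + 0.34) = min(1, 0.70) = 0.70
For comparison, the Gödel t-conorm max(x, y) would give 0.36.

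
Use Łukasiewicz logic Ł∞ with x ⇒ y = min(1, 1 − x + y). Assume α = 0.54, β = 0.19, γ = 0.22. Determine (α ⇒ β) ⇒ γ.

α ⇒ β = min(1, 1 − 0.54 + 0.19) = min(1, 0.65) = 0.65
(α ⇒ β) ⇒ γ = min(1, 1 − 0.65 + 0.22) = min(1, 0.57) = 0.57

0.57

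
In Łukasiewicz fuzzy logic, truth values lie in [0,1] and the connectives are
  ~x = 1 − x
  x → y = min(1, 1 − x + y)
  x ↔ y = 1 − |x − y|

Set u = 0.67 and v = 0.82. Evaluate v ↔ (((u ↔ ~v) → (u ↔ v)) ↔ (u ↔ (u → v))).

0.85

~v = 1 − 0.82 = 0.18
u ↔ ~v = 1 − |0.67 − 0.18| = 1 − 0.49 = 0.51
u ↔ v = 1 − |0.67 − 0.82| = 1 − 0.15 = 0.85
(u ↔ ~v) → (u ↔ v) = min(1, 1 − 0.51 + 0.85) = min(1, 1.34) = 1.00
u → v = min(1, 1 − 0.67 + 0.82) = min(1, 1.15) = 1.00
u ↔ (u → v) = 1 − |0.67 − 1.00| = 1 − 0.33 = 0.67
((u ↔ ~v) → (u ↔ v)) ↔ (u ↔ (u → v)) = 1 − |1.00 − 0.67| = 1 − 0.33 = 0.67
v ↔ (((u ↔ ~v) → (u ↔ v)) ↔ (u ↔ (u → v))) = 1 − |0.82 − 0.67| = 1 − 0.15 = 0.85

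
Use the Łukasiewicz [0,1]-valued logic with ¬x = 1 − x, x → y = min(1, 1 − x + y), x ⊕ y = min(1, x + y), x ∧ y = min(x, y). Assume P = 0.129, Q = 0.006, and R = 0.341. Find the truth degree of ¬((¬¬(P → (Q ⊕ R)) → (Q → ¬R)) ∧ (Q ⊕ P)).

Q ⊕ R = min(1, 0.006 + 0.341) = min(1, 0.347) = 0.347
P → (Q ⊕ R) = min(1, 1 − 0.129 + 0.347) = min(1, 1.218) = 1.000
¬(P → (Q ⊕ R)) = 1 − 1.000 = 0.000
¬¬(P → (Q ⊕ R)) = 1 − 0.000 = 1.000
¬R = 1 − 0.341 = 0.659
Q → ¬R = min(1, 1 − 0.006 + 0.659) = min(1, 1.653) = 1.000
¬¬(P → (Q ⊕ R)) → (Q → ¬R) = min(1, 1 − 1.000 + 1.000) = min(1, 1.000) = 1.000
Q ⊕ P = min(1, 0.006 + 0.129) = min(1, 0.135) = 0.135
(¬¬(P → (Q ⊕ R)) → (Q → ¬R)) ∧ (Q ⊕ P) = min(1.000, 0.135) = 0.135
¬((¬¬(P → (Q ⊕ R)) → (Q → ¬R)) ∧ (Q ⊕ P)) = 1 − 0.135 = 0.865

0.865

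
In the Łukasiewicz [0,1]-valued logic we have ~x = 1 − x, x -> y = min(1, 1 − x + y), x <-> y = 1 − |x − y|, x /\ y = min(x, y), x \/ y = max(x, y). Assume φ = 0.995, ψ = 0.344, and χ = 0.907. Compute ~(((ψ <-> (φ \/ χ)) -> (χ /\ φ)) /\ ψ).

0.656

φ \/ χ = max(0.995, 0.907) = 0.995
ψ <-> (φ \/ χ) = 1 − |0.344 − 0.995| = 1 − 0.651 = 0.349
χ /\ φ = min(0.907, 0.995) = 0.907
(ψ <-> (φ \/ χ)) -> (χ /\ φ) = min(1, 1 − 0.349 + 0.907) = min(1, 1.558) = 1.000
((ψ <-> (φ \/ χ)) -> (χ /\ φ)) /\ ψ = min(1.000, 0.344) = 0.344
~(((ψ <-> (φ \/ χ)) -> (χ /\ φ)) /\ ψ) = 1 − 0.344 = 0.656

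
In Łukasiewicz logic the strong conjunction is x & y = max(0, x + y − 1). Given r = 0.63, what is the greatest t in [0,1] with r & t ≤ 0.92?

The residuum of the Łukasiewicz t-norm gives the supremum: min(1, 1 − 0.63 + 0.92).
1 − 0.63 + 0.92 = 1.29, so t = min(1, 1.29) = 1.00.
Check: 0.63 & 1.00 = max(0, 0.63) = 0.63 ≤ 0.92.

1.00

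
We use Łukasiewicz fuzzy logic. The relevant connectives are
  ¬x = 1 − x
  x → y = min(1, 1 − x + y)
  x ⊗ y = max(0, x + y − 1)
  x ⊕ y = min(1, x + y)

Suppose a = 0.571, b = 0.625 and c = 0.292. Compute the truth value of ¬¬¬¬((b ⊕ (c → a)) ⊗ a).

0.571

c → a = min(1, 1 − 0.292 + 0.571) = min(1, 1.279) = 1.000
b ⊕ (c → a) = min(1, 0.625 + 1.000) = min(1, 1.625) = 1.000
(b ⊕ (c → a)) ⊗ a = max(0, 1.000 + 0.571 − 1) = max(0, 0.571) = 0.571
¬((b ⊕ (c → a)) ⊗ a) = 1 − 0.571 = 0.429
¬¬((b ⊕ (c → a)) ⊗ a) = 1 − 0.429 = 0.571
¬¬¬((b ⊕ (c → a)) ⊗ a) = 1 − 0.571 = 0.429
¬¬¬¬((b ⊕ (c → a)) ⊗ a) = 1 − 0.429 = 0.571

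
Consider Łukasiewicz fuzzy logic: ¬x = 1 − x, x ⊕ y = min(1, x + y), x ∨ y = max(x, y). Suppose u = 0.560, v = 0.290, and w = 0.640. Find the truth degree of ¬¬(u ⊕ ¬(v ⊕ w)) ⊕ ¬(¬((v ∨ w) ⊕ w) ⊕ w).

v ⊕ w = min(1, 0.290 + 0.640) = min(1, 0.930) = 0.930
¬(v ⊕ w) = 1 − 0.930 = 0.070
u ⊕ ¬(v ⊕ w) = min(1, 0.560 + 0.070) = min(1, 0.630) = 0.630
¬(u ⊕ ¬(v ⊕ w)) = 1 − 0.630 = 0.370
¬¬(u ⊕ ¬(v ⊕ w)) = 1 − 0.370 = 0.630
v ∨ w = max(0.290, 0.640) = 0.640
(v ∨ w) ⊕ w = min(1, 0.640 + 0.640) = min(1, 1.280) = 1.000
¬((v ∨ w) ⊕ w) = 1 − 1.000 = 0.000
¬((v ∨ w) ⊕ w) ⊕ w = min(1, 0.000 + 0.640) = min(1, 0.640) = 0.640
¬(¬((v ∨ w) ⊕ w) ⊕ w) = 1 − 0.640 = 0.360
¬¬(u ⊕ ¬(v ⊕ w)) ⊕ ¬(¬((v ∨ w) ⊕ w) ⊕ w) = min(1, 0.630 + 0.360) = min(1, 0.990) = 0.990

0.990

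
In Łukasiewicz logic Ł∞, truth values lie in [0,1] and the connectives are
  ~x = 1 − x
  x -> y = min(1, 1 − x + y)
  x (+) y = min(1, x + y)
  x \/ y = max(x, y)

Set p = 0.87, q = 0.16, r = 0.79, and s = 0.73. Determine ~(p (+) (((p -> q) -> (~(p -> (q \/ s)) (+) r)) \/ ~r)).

0.00

p -> q = min(1, 1 − 0.87 + 0.16) = min(1, 0.29) = 0.29
q \/ s = max(0.16, 0.73) = 0.73
p -> (q \/ s) = min(1, 1 − 0.87 + 0.73) = min(1, 0.86) = 0.86
~(p -> (q \/ s)) = 1 − 0.86 = 0.14
~(p -> (q \/ s)) (+) r = min(1, 0.14 + 0.79) = min(1, 0.93) = 0.93
(p -> q) -> (~(p -> (q \/ s)) (+) r) = min(1, 1 − 0.29 + 0.93) = min(1, 1.64) = 1.00
~r = 1 − 0.79 = 0.21
((p -> q) -> (~(p -> (q \/ s)) (+) r)) \/ ~r = max(1.00, 0.21) = 1.00
p (+) (((p -> q) -> (~(p -> (q \/ s)) (+) r)) \/ ~r) = min(1, 0.87 + 1.00) = min(1, 1.87) = 1.00
~(p (+) (((p -> q) -> (~(p -> (q \/ s)) (+) r)) \/ ~r)) = 1 − 1.00 = 0.00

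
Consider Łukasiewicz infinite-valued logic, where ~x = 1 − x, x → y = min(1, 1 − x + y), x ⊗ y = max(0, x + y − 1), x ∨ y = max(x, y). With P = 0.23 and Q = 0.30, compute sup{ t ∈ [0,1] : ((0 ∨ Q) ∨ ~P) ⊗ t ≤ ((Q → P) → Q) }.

0 ∨ Q = max(0.00, 0.30) = 0.30
~P = 1 − 0.23 = 0.77
(0 ∨ Q) ∨ ~P = max(0.30, 0.77) = 0.77
So the left factor is (0 ∨ Q) ∨ ~P = 0.77.
Q → P = min(1, 1 − 0.30 + 0.23) = min(1, 0.93) = 0.93
(Q → P) → Q = min(1, 1 − 0.93 + 0.30) = min(1, 0.37) = 0.37
So the right-hand bound is (Q → P) → Q = 0.37.
The residuum of the Łukasiewicz t-norm gives the supremum: min(1, 1 − 0.77 + 0.37).
1 − 0.77 + 0.37 = 0.60, so t = min(1, 0.60) = 0.60.
Check: 0.77 ⊗ 0.60 = max(0, 0.37) = 0.37 ≤ 0.37.

0.60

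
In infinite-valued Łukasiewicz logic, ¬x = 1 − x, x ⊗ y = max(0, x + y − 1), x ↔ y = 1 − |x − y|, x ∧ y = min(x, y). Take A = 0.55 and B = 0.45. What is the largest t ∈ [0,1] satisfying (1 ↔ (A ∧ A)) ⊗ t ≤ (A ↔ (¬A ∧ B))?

A ∧ A = min(0.55, 0.55) = 0.55
1 ↔ (A ∧ A) = 1 − |1.00 − 0.55| = 1 − 0.45 = 0.55
So the left factor is 1 ↔ (A ∧ A) = 0.55.
¬A = 1 − 0.55 = 0.45
¬A ∧ B = min(0.45, 0.45) = 0.45
A ↔ (¬A ∧ B) = 1 − |0.55 − 0.45| = 1 − 0.10 = 0.90
So the right-hand bound is A ↔ (¬A ∧ B) = 0.90.
The residuum of the Łukasiewicz t-norm gives the supremum: min(1, 1 − 0.55 + 0.90).
1 − 0.55 + 0.90 = 1.35, so t = min(1, 1.35) = 1.00.
Check: 0.55 ⊗ 1.00 = max(0, 0.55) = 0.55 ≤ 0.90.

1.00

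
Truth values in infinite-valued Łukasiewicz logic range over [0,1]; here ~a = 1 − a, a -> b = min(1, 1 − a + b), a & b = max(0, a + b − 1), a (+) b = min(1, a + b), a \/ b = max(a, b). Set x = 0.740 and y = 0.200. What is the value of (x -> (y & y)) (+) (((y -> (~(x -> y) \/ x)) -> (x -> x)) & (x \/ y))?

1.000

y & y = max(0, 0.200 + 0.200 − 1) = max(0, -0.600) = 0.000
x -> (y & y) = min(1, 1 − 0.740 + 0.000) = min(1, 0.260) = 0.260
x -> y = min(1, 1 − 0.740 + 0.200) = min(1, 0.460) = 0.460
~(x -> y) = 1 − 0.460 = 0.540
~(x -> y) \/ x = max(0.540, 0.740) = 0.740
y -> (~(x -> y) \/ x) = min(1, 1 − 0.200 + 0.740) = min(1, 1.540) = 1.000
x -> x = min(1, 1 − 0.740 + 0.740) = min(1, 1.000) = 1.000
(y -> (~(x -> y) \/ x)) -> (x -> x) = min(1, 1 − 1.000 + 1.000) = min(1, 1.000) = 1.000
x \/ y = max(0.740, 0.200) = 0.740
((y -> (~(x -> y) \/ x)) -> (x -> x)) & (x \/ y) = max(0, 1.000 + 0.740 − 1) = max(0, 0.740) = 0.740
(x -> (y & y)) (+) (((y -> (~(x -> y) \/ x)) -> (x -> x)) & (x \/ y)) = min(1, 0.260 + 0.740) = min(1, 1.000) = 1.000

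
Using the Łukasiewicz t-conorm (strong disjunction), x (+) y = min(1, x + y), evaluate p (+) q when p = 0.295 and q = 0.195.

p (+) q = min(1, 0.295 + 0.195) = min(1, 0.490) = 0.490
For comparison, the Gödel t-conorm max(x, y) would give 0.295.

0.490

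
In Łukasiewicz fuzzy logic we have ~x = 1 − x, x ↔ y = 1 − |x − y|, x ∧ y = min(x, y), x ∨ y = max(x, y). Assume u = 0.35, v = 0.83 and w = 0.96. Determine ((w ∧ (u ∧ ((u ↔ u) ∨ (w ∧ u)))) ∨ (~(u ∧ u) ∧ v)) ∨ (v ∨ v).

u ↔ u = 1 − |0.35 − 0.35| = 1 − 0.00 = 1.00
w ∧ u = min(0.96, 0.35) = 0.35
(u ↔ u) ∨ (w ∧ u) = max(1.00, 0.35) = 1.00
u ∧ ((u ↔ u) ∨ (w ∧ u)) = min(0.35, 1.00) = 0.35
w ∧ (u ∧ ((u ↔ u) ∨ (w ∧ u))) = min(0.96, 0.35) = 0.35
u ∧ u = min(0.35, 0.35) = 0.35
~(u ∧ u) = 1 − 0.35 = 0.65
~(u ∧ u) ∧ v = min(0.65, 0.83) = 0.65
(w ∧ (u ∧ ((u ↔ u) ∨ (w ∧ u)))) ∨ (~(u ∧ u) ∧ v) = max(0.35, 0.65) = 0.65
v ∨ v = max(0.83, 0.83) = 0.83
((w ∧ (u ∧ ((u ↔ u) ∨ (w ∧ u)))) ∨ (~(u ∧ u) ∧ v)) ∨ (v ∨ v) = max(0.65, 0.83) = 0.83

0.83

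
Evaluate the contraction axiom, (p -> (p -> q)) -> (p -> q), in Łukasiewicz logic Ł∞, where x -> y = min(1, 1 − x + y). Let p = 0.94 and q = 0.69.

p -> q = min(1, 1 − 0.94 + 0.69) = min(1, 0.75) = 0.75
p -> (p -> q) = min(1, 1 − 0.94 + 0.75) = min(1, 0.81) = 0.81
(p -> (p -> q)) -> (p -> q) = min(1, 1 − 0.81 + 0.75) = min(1, 0.94) = 0.94
(The value 0.94 < 1 shows this instance is not satisfied; fails in Ł∞ (the t-norm is not idempotent).)

0.94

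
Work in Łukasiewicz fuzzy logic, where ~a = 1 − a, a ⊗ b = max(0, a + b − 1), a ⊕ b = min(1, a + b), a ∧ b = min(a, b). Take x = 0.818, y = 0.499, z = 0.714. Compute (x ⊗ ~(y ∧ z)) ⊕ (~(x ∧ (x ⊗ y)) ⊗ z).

0.716

y ∧ z = min(0.499, 0.714) = 0.499
~(y ∧ z) = 1 − 0.499 = 0.501
x ⊗ ~(y ∧ z) = max(0, 0.818 + 0.501 − 1) = max(0, 0.319) = 0.319
x ⊗ y = max(0, 0.818 + 0.499 − 1) = max(0, 0.317) = 0.317
x ∧ (x ⊗ y) = min(0.818, 0.317) = 0.317
~(x ∧ (x ⊗ y)) = 1 − 0.317 = 0.683
~(x ∧ (x ⊗ y)) ⊗ z = max(0, 0.683 + 0.714 − 1) = max(0, 0.397) = 0.397
(x ⊗ ~(y ∧ z)) ⊕ (~(x ∧ (x ⊗ y)) ⊗ z) = min(1, 0.319 + 0.397) = min(1, 0.716) = 0.716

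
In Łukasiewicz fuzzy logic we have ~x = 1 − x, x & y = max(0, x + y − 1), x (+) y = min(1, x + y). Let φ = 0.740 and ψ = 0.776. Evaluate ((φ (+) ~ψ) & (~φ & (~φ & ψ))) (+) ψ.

0.776

~ψ = 1 − 0.776 = 0.224
φ (+) ~ψ = min(1, 0.740 + 0.224) = min(1, 0.964) = 0.964
~φ = 1 − 0.740 = 0.260
~φ & ψ = max(0, 0.260 + 0.776 − 1) = max(0, 0.036) = 0.036
~φ & (~φ & ψ) = max(0, 0.260 + 0.036 − 1) = max(0, -0.704) = 0.000
(φ (+) ~ψ) & (~φ & (~φ & ψ)) = max(0, 0.964 + 0.000 − 1) = max(0, -0.036) = 0.000
((φ (+) ~ψ) & (~φ & (~φ & ψ))) (+) ψ = min(1, 0.000 + 0.776) = min(1, 0.776) = 0.776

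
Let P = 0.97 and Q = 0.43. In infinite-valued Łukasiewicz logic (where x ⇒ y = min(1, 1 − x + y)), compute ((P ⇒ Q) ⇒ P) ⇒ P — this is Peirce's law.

P ⇒ Q = min(1, 1 − 0.97 + 0.43) = min(1, 0.46) = 0.46
(P ⇒ Q) ⇒ P = min(1, 1 − 0.46 + 0.97) = min(1, 1.51) = 1.00
((P ⇒ Q) ⇒ P) ⇒ P = min(1, 1 − 1.00 + 0.97) = min(1, 0.97) = 0.97
(The value 0.97 < 1 shows this instance is not satisfied; not a Ł∞-tautology in general.)

0.97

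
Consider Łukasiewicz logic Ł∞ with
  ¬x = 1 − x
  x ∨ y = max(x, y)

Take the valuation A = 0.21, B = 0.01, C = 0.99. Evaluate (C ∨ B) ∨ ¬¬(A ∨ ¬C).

0.99

C ∨ B = max(0.99, 0.01) = 0.99
¬C = 1 − 0.99 = 0.01
A ∨ ¬C = max(0.21, 0.01) = 0.21
¬(A ∨ ¬C) = 1 − 0.21 = 0.79
¬¬(A ∨ ¬C) = 1 − 0.79 = 0.21
(C ∨ B) ∨ ¬¬(A ∨ ¬C) = max(0.99, 0.21) = 0.99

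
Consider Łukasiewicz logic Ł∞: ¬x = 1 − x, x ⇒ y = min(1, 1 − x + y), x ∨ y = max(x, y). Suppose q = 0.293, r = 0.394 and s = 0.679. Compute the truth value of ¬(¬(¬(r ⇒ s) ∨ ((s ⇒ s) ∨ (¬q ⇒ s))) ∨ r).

0.606

r ⇒ s = min(1, 1 − 0.394 + 0.679) = min(1, 1.285) = 1.000
¬(r ⇒ s) = 1 − 1.000 = 0.000
s ⇒ s = min(1, 1 − 0.679 + 0.679) = min(1, 1.000) = 1.000
¬q = 1 − 0.293 = 0.707
¬q ⇒ s = min(1, 1 − 0.707 + 0.679) = min(1, 0.972) = 0.972
(s ⇒ s) ∨ (¬q ⇒ s) = max(1.000, 0.972) = 1.000
¬(r ⇒ s) ∨ ((s ⇒ s) ∨ (¬q ⇒ s)) = max(0.000, 1.000) = 1.000
¬(¬(r ⇒ s) ∨ ((s ⇒ s) ∨ (¬q ⇒ s))) = 1 − 1.000 = 0.000
¬(¬(r ⇒ s) ∨ ((s ⇒ s) ∨ (¬q ⇒ s))) ∨ r = max(0.000, 0.394) = 0.394
¬(¬(¬(r ⇒ s) ∨ ((s ⇒ s) ∨ (¬q ⇒ s))) ∨ r) = 1 − 0.394 = 0.606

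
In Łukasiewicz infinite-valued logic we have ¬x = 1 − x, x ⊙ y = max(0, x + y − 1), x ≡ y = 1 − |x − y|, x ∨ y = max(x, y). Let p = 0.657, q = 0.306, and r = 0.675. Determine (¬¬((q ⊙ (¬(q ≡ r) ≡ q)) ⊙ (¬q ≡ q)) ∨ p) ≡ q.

0.649

q ≡ r = 1 − |0.306 − 0.675| = 1 − 0.369 = 0.631
¬(q ≡ r) = 1 − 0.631 = 0.369
¬(q ≡ r) ≡ q = 1 − |0.369 − 0.306| = 1 − 0.063 = 0.937
q ⊙ (¬(q ≡ r) ≡ q) = max(0, 0.306 + 0.937 − 1) = max(0, 0.243) = 0.243
¬q = 1 − 0.306 = 0.694
¬q ≡ q = 1 − |0.694 − 0.306| = 1 − 0.388 = 0.612
(q ⊙ (¬(q ≡ r) ≡ q)) ⊙ (¬q ≡ q) = max(0, 0.243 + 0.612 − 1) = max(0, -0.145) = 0.000
¬((q ⊙ (¬(q ≡ r) ≡ q)) ⊙ (¬q ≡ q)) = 1 − 0.000 = 1.000
¬¬((q ⊙ (¬(q ≡ r) ≡ q)) ⊙ (¬q ≡ q)) = 1 − 1.000 = 0.000
¬¬((q ⊙ (¬(q ≡ r) ≡ q)) ⊙ (¬q ≡ q)) ∨ p = max(0.000, 0.657) = 0.657
(¬¬((q ⊙ (¬(q ≡ r) ≡ q)) ⊙ (¬q ≡ q)) ∨ p) ≡ q = 1 − |0.657 − 0.306| = 1 − 0.351 = 0.649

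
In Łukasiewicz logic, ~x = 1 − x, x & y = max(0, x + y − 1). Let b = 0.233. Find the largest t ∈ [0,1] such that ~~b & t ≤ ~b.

~b = 1 − 0.233 = 0.767
~~b = 1 − 0.767 = 0.233
So the left factor is ~~b = 0.233.
So the right-hand bound is ~b = 0.767.
The residuum of the Łukasiewicz t-norm gives the supremum: min(1, 1 − 0.233 + 0.767).
1 − 0.233 + 0.767 = 1.534, so t = min(1, 1.534) = 1.000.
Check: 0.233 & 1.000 = max(0, 0.233) = 0.233 ≤ 0.767.

1.000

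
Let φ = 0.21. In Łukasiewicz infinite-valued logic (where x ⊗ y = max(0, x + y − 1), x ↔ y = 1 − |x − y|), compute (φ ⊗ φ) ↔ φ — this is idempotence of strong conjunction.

0.79

φ ⊗ φ = max(0, 0.21 + 0.21 − 1) = max(0, -0.58) = 0.00
(φ ⊗ φ) ↔ φ = 1 − |0.00 − 0.21| = 1 − 0.21 = 0.79
(The value 0.79 < 1 shows this instance is not satisfied; fails in Ł∞ since a ⊗ a = max(0, 2a−1) ≠ a in general.)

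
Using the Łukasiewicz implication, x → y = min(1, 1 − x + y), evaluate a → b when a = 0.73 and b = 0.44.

a → b = min(1, 1 − 0.73 + 0.44) = min(1, 0.71) = 0.71
For comparison, the Gödel implication (1 if x ≤ y else y) would give 0.44.

0.71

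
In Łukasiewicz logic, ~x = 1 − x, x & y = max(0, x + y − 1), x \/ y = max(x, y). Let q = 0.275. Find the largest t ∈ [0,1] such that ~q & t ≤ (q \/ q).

0.550

~q = 1 − 0.275 = 0.725
So the left factor is ~q = 0.725.
q \/ q = max(0.275, 0.275) = 0.275
So the right-hand bound is q \/ q = 0.275.
The residuum of the Łukasiewicz t-norm gives the supremum: min(1, 1 − 0.725 + 0.275).
1 − 0.725 + 0.275 = 0.550, so t = min(1, 0.550) = 0.550.
Check: 0.725 & 0.550 = max(0, 0.275) = 0.275 ≤ 0.275.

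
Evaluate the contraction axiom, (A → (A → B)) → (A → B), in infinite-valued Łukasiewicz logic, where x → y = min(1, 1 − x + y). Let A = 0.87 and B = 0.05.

A → B = min(1, 1 − 0.87 + 0.05) = min(1, 0.18) = 0.18
A → (A → B) = min(1, 1 − 0.87 + 0.18) = min(1, 0.31) = 0.31
(A → (A → B)) → (A → B) = min(1, 1 − 0.31 + 0.18) = min(1, 0.87) = 0.87
(The value 0.87 < 1 shows this instance is not satisfied; fails in Ł∞ (the t-norm is not idempotent).)

0.87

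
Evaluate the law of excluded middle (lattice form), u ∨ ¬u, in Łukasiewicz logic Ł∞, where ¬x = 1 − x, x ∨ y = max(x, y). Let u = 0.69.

0.69

¬u = 1 − 0.69 = 0.31
u ∨ ¬u = max(0.69, 0.31) = 0.69
(The value 0.69 < 1 shows this instance is not satisfied; not a Ł∞-tautology — its value is max(a, 1−a).)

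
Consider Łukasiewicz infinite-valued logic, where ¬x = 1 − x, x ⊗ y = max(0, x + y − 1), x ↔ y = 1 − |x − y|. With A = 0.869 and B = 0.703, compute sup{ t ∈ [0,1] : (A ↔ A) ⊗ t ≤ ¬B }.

0.297

A ↔ A = 1 − |0.869 − 0.869| = 1 − 0.000 = 1.000
So the left factor is A ↔ A = 1.000.
¬B = 1 − 0.703 = 0.297
So the right-hand bound is ¬B = 0.297.
The residuum of the Łukasiewicz t-norm gives the supremum: min(1, 1 − 1.000 + 0.297).
1 − 1.000 + 0.297 = 0.297, so t = min(1, 0.297) = 0.297.
Check: 1.000 ⊗ 0.297 = max(0, 0.297) = 0.297 ≤ 0.297.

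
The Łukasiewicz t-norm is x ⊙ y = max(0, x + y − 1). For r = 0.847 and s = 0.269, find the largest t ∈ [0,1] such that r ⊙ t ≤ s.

0.422

The residuum of the Łukasiewicz t-norm gives the supremum: min(1, 1 − 0.847 + 0.269).
1 − 0.847 + 0.269 = 0.422, so t = min(1, 0.422) = 0.422.
Check: 0.847 ⊙ 0.422 = max(0, 0.269) = 0.269 ≤ 0.269.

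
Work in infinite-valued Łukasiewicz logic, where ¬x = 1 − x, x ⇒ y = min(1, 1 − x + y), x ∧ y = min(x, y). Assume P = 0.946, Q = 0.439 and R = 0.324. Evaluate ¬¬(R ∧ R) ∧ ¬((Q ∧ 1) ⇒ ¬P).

0.324

R ∧ R = min(0.324, 0.324) = 0.324
¬(R ∧ R) = 1 − 0.324 = 0.676
¬¬(R ∧ R) = 1 − 0.676 = 0.324
Q ∧ 1 = min(0.439, 1.000) = 0.439
¬P = 1 − 0.946 = 0.054
(Q ∧ 1) ⇒ ¬P = min(1, 1 − 0.439 + 0.054) = min(1, 0.615) = 0.615
¬((Q ∧ 1) ⇒ ¬P) = 1 − 0.615 = 0.385
¬¬(R ∧ R) ∧ ¬((Q ∧ 1) ⇒ ¬P) = min(0.324, 0.385) = 0.324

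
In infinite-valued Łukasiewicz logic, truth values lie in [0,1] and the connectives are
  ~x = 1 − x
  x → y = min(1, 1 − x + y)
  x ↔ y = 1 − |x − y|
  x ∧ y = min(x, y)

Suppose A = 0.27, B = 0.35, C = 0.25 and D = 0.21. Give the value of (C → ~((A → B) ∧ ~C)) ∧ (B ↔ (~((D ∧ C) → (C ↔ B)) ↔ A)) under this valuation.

0.62

A → B = min(1, 1 − 0.27 + 0.35) = min(1, 1.08) = 1.00
~C = 1 − 0.25 = 0.75
(A → B) ∧ ~C = min(1.00, 0.75) = 0.75
~((A → B) ∧ ~C) = 1 − 0.75 = 0.25
C → ~((A → B) ∧ ~C) = min(1, 1 − 0.25 + 0.25) = min(1, 1.00) = 1.00
D ∧ C = min(0.21, 0.25) = 0.21
C ↔ B = 1 − |0.25 − 0.35| = 1 − 0.10 = 0.90
(D ∧ C) → (C ↔ B) = min(1, 1 − 0.21 + 0.90) = min(1, 1.69) = 1.00
~((D ∧ C) → (C ↔ B)) = 1 − 1.00 = 0.00
~((D ∧ C) → (C ↔ B)) ↔ A = 1 − |0.00 − 0.27| = 1 − 0.27 = 0.73
B ↔ (~((D ∧ C) → (C ↔ B)) ↔ A) = 1 − |0.35 − 0.73| = 1 − 0.38 = 0.62
(C → ~((A → B) ∧ ~C)) ∧ (B ↔ (~((D ∧ C) → (C ↔ B)) ↔ A)) = min(1.00, 0.62) = 0.62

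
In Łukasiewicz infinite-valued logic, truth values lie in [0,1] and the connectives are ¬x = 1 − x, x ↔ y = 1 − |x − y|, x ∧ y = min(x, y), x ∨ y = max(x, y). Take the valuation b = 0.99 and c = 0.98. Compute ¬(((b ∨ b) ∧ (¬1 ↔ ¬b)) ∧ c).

0.02

b ∨ b = max(0.99, 0.99) = 0.99
¬1 = 1 − 1.00 = 0.00
¬b = 1 − 0.99 = 0.01
¬1 ↔ ¬b = 1 − |0.00 − 0.01| = 1 − 0.01 = 0.99
(b ∨ b) ∧ (¬1 ↔ ¬b) = min(0.99, 0.99) = 0.99
((b ∨ b) ∧ (¬1 ↔ ¬b)) ∧ c = min(0.99, 0.98) = 0.98
¬(((b ∨ b) ∧ (¬1 ↔ ¬b)) ∧ c) = 1 − 0.98 = 0.02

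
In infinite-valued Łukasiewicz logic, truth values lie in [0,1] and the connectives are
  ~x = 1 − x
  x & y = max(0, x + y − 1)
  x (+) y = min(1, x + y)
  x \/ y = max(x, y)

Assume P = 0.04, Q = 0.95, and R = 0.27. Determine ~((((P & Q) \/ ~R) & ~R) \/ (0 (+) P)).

P & Q = max(0, 0.04 + 0.95 − 1) = max(0, -0.01) = 0.00
~R = 1 − 0.27 = 0.73
(P & Q) \/ ~R = max(0.00, 0.73) = 0.73
((P & Q) \/ ~R) & ~R = max(0, 0.73 + 0.73 − 1) = max(0, 0.46) = 0.46
0 (+) P = min(1, 0.00 + 0.04) = min(1, 0.04) = 0.04
(((P & Q) \/ ~R) & ~R) \/ (0 (+) P) = max(0.46, 0.04) = 0.46
~((((P & Q) \/ ~R) & ~R) \/ (0 (+) P)) = 1 − 0.46 = 0.54

0.54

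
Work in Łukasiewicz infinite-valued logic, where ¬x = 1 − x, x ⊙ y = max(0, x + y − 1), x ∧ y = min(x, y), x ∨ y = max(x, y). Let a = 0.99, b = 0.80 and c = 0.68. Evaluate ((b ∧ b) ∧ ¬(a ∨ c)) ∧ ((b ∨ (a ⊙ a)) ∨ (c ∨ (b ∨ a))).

0.01

b ∧ b = min(0.80, 0.80) = 0.80
a ∨ c = max(0.99, 0.68) = 0.99
¬(a ∨ c) = 1 − 0.99 = 0.01
(b ∧ b) ∧ ¬(a ∨ c) = min(0.80, 0.01) = 0.01
a ⊙ a = max(0, 0.99 + 0.99 − 1) = max(0, 0.98) = 0.98
b ∨ (a ⊙ a) = max(0.80, 0.98) = 0.98
b ∨ a = max(0.80, 0.99) = 0.99
c ∨ (b ∨ a) = max(0.68, 0.99) = 0.99
(b ∨ (a ⊙ a)) ∨ (c ∨ (b ∨ a)) = max(0.98, 0.99) = 0.99
((b ∧ b) ∧ ¬(a ∨ c)) ∧ ((b ∨ (a ⊙ a)) ∨ (c ∨ (b ∨ a))) = min(0.01, 0.99) = 0.01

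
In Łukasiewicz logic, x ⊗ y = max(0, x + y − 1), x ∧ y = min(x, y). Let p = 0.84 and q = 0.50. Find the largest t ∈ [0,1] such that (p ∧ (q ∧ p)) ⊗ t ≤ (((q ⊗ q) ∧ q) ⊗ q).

q ∧ p = min(0.50, 0.84) = 0.50
p ∧ (q ∧ p) = min(0.84, 0.50) = 0.50
So the left factor is p ∧ (q ∧ p) = 0.50.
q ⊗ q = max(0, 0.50 + 0.50 − 1) = max(0, 0.00) = 0.00
(q ⊗ q) ∧ q = min(0.00, 0.50) = 0.00
((q ⊗ q) ∧ q) ⊗ q = max(0, 0.00 + 0.50 − 1) = max(0, -0.50) = 0.00
So the right-hand bound is ((q ⊗ q) ∧ q) ⊗ q = 0.00.
The residuum of the Łukasiewicz t-norm gives the supremum: min(1, 1 − 0.50 + 0.00).
1 − 0.50 + 0.00 = 0.50, so t = min(1, 0.50) = 0.50.
Check: 0.50 ⊗ 0.50 = max(0, 0.00) = 0.00 ≤ 0.00.

0.50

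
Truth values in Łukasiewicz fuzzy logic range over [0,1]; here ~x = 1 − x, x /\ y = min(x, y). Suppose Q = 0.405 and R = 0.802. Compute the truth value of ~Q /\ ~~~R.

0.198

~Q = 1 − 0.405 = 0.595
~R = 1 − 0.802 = 0.198
~~R = 1 − 0.198 = 0.802
~~~R = 1 − 0.802 = 0.198
~Q /\ ~~~R = min(0.595, 0.198) = 0.198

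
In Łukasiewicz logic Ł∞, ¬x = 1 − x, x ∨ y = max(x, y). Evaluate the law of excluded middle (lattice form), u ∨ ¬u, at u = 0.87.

0.87

¬u = 1 − 0.87 = 0.13
u ∨ ¬u = max(0.87, 0.13) = 0.87
(The value 0.87 < 1 shows this instance is not satisfied; not a Ł∞-tautology — its value is max(a, 1−a).)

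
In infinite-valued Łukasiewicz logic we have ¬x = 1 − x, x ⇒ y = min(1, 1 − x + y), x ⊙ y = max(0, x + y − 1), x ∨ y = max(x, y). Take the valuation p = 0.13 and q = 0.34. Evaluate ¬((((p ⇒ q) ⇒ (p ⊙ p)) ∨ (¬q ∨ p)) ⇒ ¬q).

p ⇒ q = min(1, 1 − 0.13 + 0.34) = min(1, 1.21) = 1.00
p ⊙ p = max(0, 0.13 + 0.13 − 1) = max(0, -0.74) = 0.00
(p ⇒ q) ⇒ (p ⊙ p) = min(1, 1 − 1.00 + 0.00) = min(1, 0.00) = 0.00
¬q = 1 − 0.34 = 0.66
¬q ∨ p = max(0.66, 0.13) = 0.66
((p ⇒ q) ⇒ (p ⊙ p)) ∨ (¬q ∨ p) = max(0.00, 0.66) = 0.66
(((p ⇒ q) ⇒ (p ⊙ p)) ∨ (¬q ∨ p)) ⇒ ¬q = min(1, 1 − 0.66 + 0.66) = min(1, 1.00) = 1.00
¬((((p ⇒ q) ⇒ (p ⊙ p)) ∨ (¬q ∨ p)) ⇒ ¬q) = 1 − 1.00 = 0.00

0.00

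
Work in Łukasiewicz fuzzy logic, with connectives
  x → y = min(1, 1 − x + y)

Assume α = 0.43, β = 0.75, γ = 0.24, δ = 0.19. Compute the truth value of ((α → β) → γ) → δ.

0.95

α → β = min(1, 1 − 0.43 + 0.75) = min(1, 1.32) = 1.00
(α → β) → γ = min(1, 1 − 1.00 + 0.24) = min(1, 0.24) = 0.24
((α → β) → γ) → δ = min(1, 1 − 0.24 + 0.19) = min(1, 0.95) = 0.95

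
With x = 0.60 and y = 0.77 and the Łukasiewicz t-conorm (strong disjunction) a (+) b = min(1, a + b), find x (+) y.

1.00

x (+) y = min(1, 0.60 + 0.77) = min(1, 1.37) = 1.00
For comparison, the Gödel t-conorm max(a, b) would give 0.77.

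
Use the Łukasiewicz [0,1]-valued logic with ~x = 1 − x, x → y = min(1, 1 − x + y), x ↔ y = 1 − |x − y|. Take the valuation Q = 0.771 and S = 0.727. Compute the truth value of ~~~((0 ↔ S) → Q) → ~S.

1.000

0 ↔ S = 1 − |0.000 − 0.727| = 1 − 0.727 = 0.273
(0 ↔ S) → Q = min(1, 1 − 0.273 + 0.771) = min(1, 1.498) = 1.000
~((0 ↔ S) → Q) = 1 − 1.000 = 0.000
~~((0 ↔ S) → Q) = 1 − 0.000 = 1.000
~~~((0 ↔ S) → Q) = 1 − 1.000 = 0.000
~S = 1 − 0.727 = 0.273
~~~((0 ↔ S) → Q) → ~S = min(1, 1 − 0.000 + 0.273) = min(1, 1.273) = 1.000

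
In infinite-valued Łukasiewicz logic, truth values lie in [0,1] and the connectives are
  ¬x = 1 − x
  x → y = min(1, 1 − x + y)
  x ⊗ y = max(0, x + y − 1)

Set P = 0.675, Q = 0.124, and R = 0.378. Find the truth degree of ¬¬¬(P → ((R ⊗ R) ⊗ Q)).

0.675

R ⊗ R = max(0, 0.378 + 0.378 − 1) = max(0, -0.244) = 0.000
(R ⊗ R) ⊗ Q = max(0, 0.000 + 0.124 − 1) = max(0, -0.876) = 0.000
P → ((R ⊗ R) ⊗ Q) = min(1, 1 − 0.675 + 0.000) = min(1, 0.325) = 0.325
¬(P → ((R ⊗ R) ⊗ Q)) = 1 − 0.325 = 0.675
¬¬(P → ((R ⊗ R) ⊗ Q)) = 1 − 0.675 = 0.325
¬¬¬(P → ((R ⊗ R) ⊗ Q)) = 1 − 0.325 = 0.675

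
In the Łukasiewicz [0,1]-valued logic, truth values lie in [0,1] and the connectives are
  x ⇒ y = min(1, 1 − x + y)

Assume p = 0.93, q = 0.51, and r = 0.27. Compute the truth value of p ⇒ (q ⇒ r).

0.83

q ⇒ r = min(1, 1 − 0.51 + 0.27) = min(1, 0.76) = 0.76
p ⇒ (q ⇒ r) = min(1, 1 − 0.93 + 0.76) = min(1, 0.83) = 0.83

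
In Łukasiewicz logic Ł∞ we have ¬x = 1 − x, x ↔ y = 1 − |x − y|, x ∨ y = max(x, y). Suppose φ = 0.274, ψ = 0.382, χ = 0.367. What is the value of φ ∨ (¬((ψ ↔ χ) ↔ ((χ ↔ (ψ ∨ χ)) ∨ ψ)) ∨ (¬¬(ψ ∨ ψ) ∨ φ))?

0.382

ψ ↔ χ = 1 − |0.382 − 0.367| = 1 − 0.015 = 0.985
ψ ∨ χ = max(0.382, 0.367) = 0.382
χ ↔ (ψ ∨ χ) = 1 − |0.367 − 0.382| = 1 − 0.015 = 0.985
(χ ↔ (ψ ∨ χ)) ∨ ψ = max(0.985, 0.382) = 0.985
(ψ ↔ χ) ↔ ((χ ↔ (ψ ∨ χ)) ∨ ψ) = 1 − |0.985 − 0.985| = 1 − 0.000 = 1.000
¬((ψ ↔ χ) ↔ ((χ ↔ (ψ ∨ χ)) ∨ ψ)) = 1 − 1.000 = 0.000
ψ ∨ ψ = max(0.382, 0.382) = 0.382
¬(ψ ∨ ψ) = 1 − 0.382 = 0.618
¬¬(ψ ∨ ψ) = 1 − 0.618 = 0.382
¬¬(ψ ∨ ψ) ∨ φ = max(0.382, 0.274) = 0.382
¬((ψ ↔ χ) ↔ ((χ ↔ (ψ ∨ χ)) ∨ ψ)) ∨ (¬¬(ψ ∨ ψ) ∨ φ) = max(0.000, 0.382) = 0.382
φ ∨ (¬((ψ ↔ χ) ↔ ((χ ↔ (ψ ∨ χ)) ∨ ψ)) ∨ (¬¬(ψ ∨ ψ) ∨ φ)) = max(0.274, 0.382) = 0.382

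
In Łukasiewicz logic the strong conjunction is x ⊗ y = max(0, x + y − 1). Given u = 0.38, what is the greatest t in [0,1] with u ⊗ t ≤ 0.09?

The residuum of the Łukasiewicz t-norm gives the supremum: min(1, 1 − 0.38 + 0.09).
1 − 0.38 + 0.09 = 0.71, so t = min(1, 0.71) = 0.71.
Check: 0.38 ⊗ 0.71 = max(0, 0.09) = 0.09 ≤ 0.09.

0.71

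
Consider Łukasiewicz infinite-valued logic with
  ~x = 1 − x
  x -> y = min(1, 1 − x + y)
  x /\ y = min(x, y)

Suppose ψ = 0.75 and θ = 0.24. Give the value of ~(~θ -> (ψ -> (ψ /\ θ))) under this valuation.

0.27

~θ = 1 − 0.24 = 0.76
ψ /\ θ = min(0.75, 0.24) = 0.24
ψ -> (ψ /\ θ) = min(1, 1 − 0.75 + 0.24) = min(1, 0.49) = 0.49
~θ -> (ψ -> (ψ /\ θ)) = min(1, 1 − 0.76 + 0.49) = min(1, 0.73) = 0.73
~(~θ -> (ψ -> (ψ /\ θ))) = 1 − 0.73 = 0.27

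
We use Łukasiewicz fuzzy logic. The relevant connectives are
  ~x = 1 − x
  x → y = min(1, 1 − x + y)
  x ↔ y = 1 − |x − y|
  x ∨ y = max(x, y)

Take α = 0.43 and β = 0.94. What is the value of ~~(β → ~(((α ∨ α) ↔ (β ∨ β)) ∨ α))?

0.57

α ∨ α = max(0.43, 0.43) = 0.43
β ∨ β = max(0.94, 0.94) = 0.94
(α ∨ α) ↔ (β ∨ β) = 1 − |0.43 − 0.94| = 1 − 0.51 = 0.49
((α ∨ α) ↔ (β ∨ β)) ∨ α = max(0.49, 0.43) = 0.49
~(((α ∨ α) ↔ (β ∨ β)) ∨ α) = 1 − 0.49 = 0.51
β → ~(((α ∨ α) ↔ (β ∨ β)) ∨ α) = min(1, 1 − 0.94 + 0.51) = min(1, 0.57) = 0.57
~(β → ~(((α ∨ α) ↔ (β ∨ β)) ∨ α)) = 1 − 0.57 = 0.43
~~(β → ~(((α ∨ α) ↔ (β ∨ β)) ∨ α)) = 1 − 0.43 = 0.57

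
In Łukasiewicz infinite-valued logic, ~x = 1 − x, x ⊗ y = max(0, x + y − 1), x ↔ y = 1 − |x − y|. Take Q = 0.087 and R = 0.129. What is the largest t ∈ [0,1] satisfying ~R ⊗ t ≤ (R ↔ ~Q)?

0.345

~R = 1 − 0.129 = 0.871
So the left factor is ~R = 0.871.
~Q = 1 − 0.087 = 0.913
R ↔ ~Q = 1 − |0.129 − 0.913| = 1 − 0.784 = 0.216
So the right-hand bound is R ↔ ~Q = 0.216.
The residuum of the Łukasiewicz t-norm gives the supremum: min(1, 1 − 0.871 + 0.216).
1 − 0.871 + 0.216 = 0.345, so t = min(1, 0.345) = 0.345.
Check: 0.871 ⊗ 0.345 = max(0, 0.216) = 0.216 ≤ 0.216.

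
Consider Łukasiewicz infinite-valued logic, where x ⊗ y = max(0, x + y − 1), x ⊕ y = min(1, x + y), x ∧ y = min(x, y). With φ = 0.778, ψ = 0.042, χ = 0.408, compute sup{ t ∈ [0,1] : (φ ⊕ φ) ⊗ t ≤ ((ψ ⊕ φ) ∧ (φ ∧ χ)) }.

0.408

φ ⊕ φ = min(1, 0.778 + 0.778) = min(1, 1.556) = 1.000
So the left factor is φ ⊕ φ = 1.000.
ψ ⊕ φ = min(1, 0.042 + 0.778) = min(1, 0.820) = 0.820
φ ∧ χ = min(0.778, 0.408) = 0.408
(ψ ⊕ φ) ∧ (φ ∧ χ) = min(0.820, 0.408) = 0.408
So the right-hand bound is (ψ ⊕ φ) ∧ (φ ∧ χ) = 0.408.
The residuum of the Łukasiewicz t-norm gives the supremum: min(1, 1 − 1.000 + 0.408).
1 − 1.000 + 0.408 = 0.408, so t = min(1, 0.408) = 0.408.
Check: 1.000 ⊗ 0.408 = max(0, 0.408) = 0.408 ≤ 0.408.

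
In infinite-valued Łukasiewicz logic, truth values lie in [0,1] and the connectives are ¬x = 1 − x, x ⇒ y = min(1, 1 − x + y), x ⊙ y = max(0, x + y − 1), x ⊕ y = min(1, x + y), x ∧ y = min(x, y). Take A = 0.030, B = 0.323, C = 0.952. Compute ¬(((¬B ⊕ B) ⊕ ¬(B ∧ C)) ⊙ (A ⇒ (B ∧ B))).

¬B = 1 − 0.323 = 0.677
¬B ⊕ B = min(1, 0.677 + 0.323) = min(1, 1.000) = 1.000
B ∧ C = min(0.323, 0.952) = 0.323
¬(B ∧ C) = 1 − 0.323 = 0.677
(¬B ⊕ B) ⊕ ¬(B ∧ C) = min(1, 1.000 + 0.677) = min(1, 1.677) = 1.000
B ∧ B = min(0.323, 0.323) = 0.323
A ⇒ (B ∧ B) = min(1, 1 − 0.030 + 0.323) = min(1, 1.293) = 1.000
((¬B ⊕ B) ⊕ ¬(B ∧ C)) ⊙ (A ⇒ (B ∧ B)) = max(0, 1.000 + 1.000 − 1) = max(0, 1.000) = 1.000
¬(((¬B ⊕ B) ⊕ ¬(B ∧ C)) ⊙ (A ⇒ (B ∧ B))) = 1 − 1.000 = 0.000

0.000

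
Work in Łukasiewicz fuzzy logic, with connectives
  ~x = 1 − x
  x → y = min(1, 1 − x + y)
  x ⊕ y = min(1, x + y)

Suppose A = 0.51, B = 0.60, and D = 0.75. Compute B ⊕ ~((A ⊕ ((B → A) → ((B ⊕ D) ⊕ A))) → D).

B → A = min(1, 1 − 0.60 + 0.51) = min(1, 0.91) = 0.91
B ⊕ D = min(1, 0.60 + 0.75) = min(1, 1.35) = 1.00
(B ⊕ D) ⊕ A = min(1, 1.00 + 0.51) = min(1, 1.51) = 1.00
(B → A) → ((B ⊕ D) ⊕ A) = min(1, 1 − 0.91 + 1.00) = min(1, 1.09) = 1.00
A ⊕ ((B → A) → ((B ⊕ D) ⊕ A)) = min(1, 0.51 + 1.00) = min(1, 1.51) = 1.00
(A ⊕ ((B → A) → ((B ⊕ D) ⊕ A))) → D = min(1, 1 − 1.00 + 0.75) = min(1, 0.75) = 0.75
~((A ⊕ ((B → A) → ((B ⊕ D) ⊕ A))) → D) = 1 − 0.75 = 0.25
B ⊕ ~((A ⊕ ((B → A) → ((B ⊕ D) ⊕ A))) → D) = min(1, 0.60 + 0.25) = min(1, 0.85) = 0.85

0.85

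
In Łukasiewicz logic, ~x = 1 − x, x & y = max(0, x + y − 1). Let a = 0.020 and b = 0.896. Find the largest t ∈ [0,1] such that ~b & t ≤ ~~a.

~b = 1 − 0.896 = 0.104
So the left factor is ~b = 0.104.
~a = 1 − 0.020 = 0.980
~~a = 1 − 0.980 = 0.020
So the right-hand bound is ~~a = 0.020.
The residuum of the Łukasiewicz t-norm gives the supremum: min(1, 1 − 0.104 + 0.020).
1 − 0.104 + 0.020 = 0.916, so t = min(1, 0.916) = 0.916.
Check: 0.104 & 0.916 = max(0, 0.020) = 0.020 ≤ 0.020.

0.916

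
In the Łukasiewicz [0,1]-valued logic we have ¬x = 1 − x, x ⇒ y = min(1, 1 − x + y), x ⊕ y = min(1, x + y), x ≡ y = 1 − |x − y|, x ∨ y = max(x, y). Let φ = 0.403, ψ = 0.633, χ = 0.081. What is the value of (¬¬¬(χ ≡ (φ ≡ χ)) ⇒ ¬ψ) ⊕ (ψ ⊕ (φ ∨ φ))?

φ ≡ χ = 1 − |0.403 − 0.081| = 1 − 0.322 = 0.678
χ ≡ (φ ≡ χ) = 1 − |0.081 − 0.678| = 1 − 0.597 = 0.403
¬(χ ≡ (φ ≡ χ)) = 1 − 0.403 = 0.597
¬¬(χ ≡ (φ ≡ χ)) = 1 − 0.597 = 0.403
¬¬¬(χ ≡ (φ ≡ χ)) = 1 − 0.403 = 0.597
¬ψ = 1 − 0.633 = 0.367
¬¬¬(χ ≡ (φ ≡ χ)) ⇒ ¬ψ = min(1, 1 − 0.597 + 0.367) = min(1, 0.770) = 0.770
φ ∨ φ = max(0.403, 0.403) = 0.403
ψ ⊕ (φ ∨ φ) = min(1, 0.633 + 0.403) = min(1, 1.036) = 1.000
(¬¬¬(χ ≡ (φ ≡ χ)) ⇒ ¬ψ) ⊕ (ψ ⊕ (φ ∨ φ)) = min(1, 0.770 + 1.000) = min(1, 1.770) = 1.000

1.000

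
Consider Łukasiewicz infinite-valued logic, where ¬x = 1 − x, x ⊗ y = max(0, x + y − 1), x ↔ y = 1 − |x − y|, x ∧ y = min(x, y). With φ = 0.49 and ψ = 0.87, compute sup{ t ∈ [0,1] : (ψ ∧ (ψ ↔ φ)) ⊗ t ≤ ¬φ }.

ψ ↔ φ = 1 − |0.87 − 0.49| = 1 − 0.38 = 0.62
ψ ∧ (ψ ↔ φ) = min(0.87, 0.62) = 0.62
So the left factor is ψ ∧ (ψ ↔ φ) = 0.62.
¬φ = 1 − 0.49 = 0.51
So the right-hand bound is ¬φ = 0.51.
The residuum of the Łukasiewicz t-norm gives the supremum: min(1, 1 − 0.62 + 0.51).
1 − 0.62 + 0.51 = 0.89, so t = min(1, 0.89) = 0.89.
Check: 0.62 ⊗ 0.89 = max(0, 0.51) = 0.51 ≤ 0.51.

0.89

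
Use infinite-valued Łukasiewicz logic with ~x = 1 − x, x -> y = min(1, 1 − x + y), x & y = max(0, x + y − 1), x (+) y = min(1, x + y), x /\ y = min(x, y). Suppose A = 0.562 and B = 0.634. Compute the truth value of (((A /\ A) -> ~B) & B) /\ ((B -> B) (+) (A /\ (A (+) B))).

A /\ A = min(0.562, 0.562) = 0.562
~B = 1 − 0.634 = 0.366
(A /\ A) -> ~B = min(1, 1 − 0.562 + 0.366) = min(1, 0.804) = 0.804
((A /\ A) -> ~B) & B = max(0, 0.804 + 0.634 − 1) = max(0, 0.438) = 0.438
B -> B = min(1, 1 − 0.634 + 0.634) = min(1, 1.000) = 1.000
A (+) B = min(1, 0.562 + 0.634) = min(1, 1.196) = 1.000
A /\ (A (+) B) = min(0.562, 1.000) = 0.562
(B -> B) (+) (A /\ (A (+) B)) = min(1, 1.000 + 0.562) = min(1, 1.562) = 1.000
(((A /\ A) -> ~B) & B) /\ ((B -> B) (+) (A /\ (A (+) B))) = min(0.438, 1.000) = 0.438

0.438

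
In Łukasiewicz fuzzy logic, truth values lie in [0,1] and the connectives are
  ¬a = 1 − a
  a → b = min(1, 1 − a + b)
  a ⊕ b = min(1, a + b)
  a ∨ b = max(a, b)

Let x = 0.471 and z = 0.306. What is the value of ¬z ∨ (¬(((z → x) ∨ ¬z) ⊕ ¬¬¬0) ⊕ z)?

0.694

¬z = 1 − 0.306 = 0.694
z → x = min(1, 1 − 0.306 + 0.471) = min(1, 1.165) = 1.000
(z → x) ∨ ¬z = max(1.000, 0.694) = 1.000
¬0 = 1 − 0.000 = 1.000
¬¬0 = 1 − 1.000 = 0.000
¬¬¬0 = 1 − 0.000 = 1.000
((z → x) ∨ ¬z) ⊕ ¬¬¬0 = min(1, 1.000 + 1.000) = min(1, 2.000) = 1.000
¬(((z → x) ∨ ¬z) ⊕ ¬¬¬0) = 1 − 1.000 = 0.000
¬(((z → x) ∨ ¬z) ⊕ ¬¬¬0) ⊕ z = min(1, 0.000 + 0.306) = min(1, 0.306) = 0.306
¬z ∨ (¬(((z → x) ∨ ¬z) ⊕ ¬¬¬0) ⊕ z) = max(0.694, 0.306) = 0.694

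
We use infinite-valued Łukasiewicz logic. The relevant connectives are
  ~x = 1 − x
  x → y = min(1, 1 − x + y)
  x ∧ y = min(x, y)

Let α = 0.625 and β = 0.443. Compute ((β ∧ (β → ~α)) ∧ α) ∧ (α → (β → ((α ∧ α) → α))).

0.443

~α = 1 − 0.625 = 0.375
β → ~α = min(1, 1 − 0.443 + 0.375) = min(1, 0.932) = 0.932
β ∧ (β → ~α) = min(0.443, 0.932) = 0.443
(β ∧ (β → ~α)) ∧ α = min(0.443, 0.625) = 0.443
α ∧ α = min(0.625, 0.625) = 0.625
(α ∧ α) → α = min(1, 1 − 0.625 + 0.625) = min(1, 1.000) = 1.000
β → ((α ∧ α) → α) = min(1, 1 − 0.443 + 1.000) = min(1, 1.557) = 1.000
α → (β → ((α ∧ α) → α)) = min(1, 1 − 0.625 + 1.000) = min(1, 1.375) = 1.000
((β ∧ (β → ~α)) ∧ α) ∧ (α → (β → ((α ∧ α) → α))) = min(0.443, 1.000) = 0.443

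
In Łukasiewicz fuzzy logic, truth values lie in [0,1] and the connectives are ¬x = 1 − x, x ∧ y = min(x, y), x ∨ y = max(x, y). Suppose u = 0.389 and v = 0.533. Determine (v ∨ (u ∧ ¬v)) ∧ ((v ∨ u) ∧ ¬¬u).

¬v = 1 − 0.533 = 0.467
u ∧ ¬v = min(0.389, 0.467) = 0.389
v ∨ (u ∧ ¬v) = max(0.533, 0.389) = 0.533
v ∨ u = max(0.533, 0.389) = 0.533
¬u = 1 − 0.389 = 0.611
¬¬u = 1 − 0.611 = 0.389
(v ∨ u) ∧ ¬¬u = min(0.533, 0.389) = 0.389
(v ∨ (u ∧ ¬v)) ∧ ((v ∨ u) ∧ ¬¬u) = min(0.533, 0.389) = 0.389

0.389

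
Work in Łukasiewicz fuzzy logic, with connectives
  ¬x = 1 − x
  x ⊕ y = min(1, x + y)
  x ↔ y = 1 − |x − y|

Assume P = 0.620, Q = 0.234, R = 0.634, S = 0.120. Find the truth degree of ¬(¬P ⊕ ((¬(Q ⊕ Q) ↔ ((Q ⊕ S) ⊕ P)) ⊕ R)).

0.000

¬P = 1 − 0.620 = 0.380
Q ⊕ Q = min(1, 0.234 + 0.234) = min(1, 0.468) = 0.468
¬(Q ⊕ Q) = 1 − 0.468 = 0.532
Q ⊕ S = min(1, 0.234 + 0.120) = min(1, 0.354) = 0.354
(Q ⊕ S) ⊕ P = min(1, 0.354 + 0.620) = min(1, 0.974) = 0.974
¬(Q ⊕ Q) ↔ ((Q ⊕ S) ⊕ P) = 1 − |0.532 − 0.974| = 1 − 0.442 = 0.558
(¬(Q ⊕ Q) ↔ ((Q ⊕ S) ⊕ P)) ⊕ R = min(1, 0.558 + 0.634) = min(1, 1.192) = 1.000
¬P ⊕ ((¬(Q ⊕ Q) ↔ ((Q ⊕ S) ⊕ P)) ⊕ R) = min(1, 0.380 + 1.000) = min(1, 1.380) = 1.000
¬(¬P ⊕ ((¬(Q ⊕ Q) ↔ ((Q ⊕ S) ⊕ P)) ⊕ R)) = 1 − 1.000 = 0.000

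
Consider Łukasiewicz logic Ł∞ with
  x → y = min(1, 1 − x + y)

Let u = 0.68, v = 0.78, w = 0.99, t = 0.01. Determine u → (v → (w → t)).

0.56

w → t = min(1, 1 − 0.99 + 0.01) = min(1, 0.02) = 0.02
v → (w → t) = min(1, 1 − 0.78 + 0.02) = min(1, 0.24) = 0.24
u → (v → (w → t)) = min(1, 1 − 0.68 + 0.24) = min(1, 0.56) = 0.56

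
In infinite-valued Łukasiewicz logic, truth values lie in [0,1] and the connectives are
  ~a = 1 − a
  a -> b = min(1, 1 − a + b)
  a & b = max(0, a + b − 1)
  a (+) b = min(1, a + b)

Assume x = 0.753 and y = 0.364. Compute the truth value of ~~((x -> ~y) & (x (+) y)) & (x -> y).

~y = 1 − 0.364 = 0.636
x -> ~y = min(1, 1 − 0.753 + 0.636) = min(1, 0.883) = 0.883
x (+) y = min(1, 0.753 + 0.364) = min(1, 1.117) = 1.000
(x -> ~y) & (x (+) y) = max(0, 0.883 + 1.000 − 1) = max(0, 0.883) = 0.883
~((x -> ~y) & (x (+) y)) = 1 − 0.883 = 0.117
~~((x -> ~y) & (x (+) y)) = 1 − 0.117 = 0.883
x -> y = min(1, 1 − 0.753 + 0.364) = min(1, 0.611) = 0.611
~~((x -> ~y) & (x (+) y)) & (x -> y) = max(0, 0.883 + 0.611 − 1) = max(0, 0.494) = 0.494

0.494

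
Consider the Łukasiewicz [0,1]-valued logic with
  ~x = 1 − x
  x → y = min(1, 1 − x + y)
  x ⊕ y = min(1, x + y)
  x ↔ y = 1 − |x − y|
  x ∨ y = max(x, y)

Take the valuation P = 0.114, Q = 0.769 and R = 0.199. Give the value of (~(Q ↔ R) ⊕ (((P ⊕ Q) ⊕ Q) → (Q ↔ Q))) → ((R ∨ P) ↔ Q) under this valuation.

0.430

Q ↔ R = 1 − |0.769 − 0.199| = 1 − 0.570 = 0.430
~(Q ↔ R) = 1 − 0.430 = 0.570
P ⊕ Q = min(1, 0.114 + 0.769) = min(1, 0.883) = 0.883
(P ⊕ Q) ⊕ Q = min(1, 0.883 + 0.769) = min(1, 1.652) = 1.000
Q ↔ Q = 1 − |0.769 − 0.769| = 1 − 0.000 = 1.000
((P ⊕ Q) ⊕ Q) → (Q ↔ Q) = min(1, 1 − 1.000 + 1.000) = min(1, 1.000) = 1.000
~(Q ↔ R) ⊕ (((P ⊕ Q) ⊕ Q) → (Q ↔ Q)) = min(1, 0.570 + 1.000) = min(1, 1.570) = 1.000
R ∨ P = max(0.199, 0.114) = 0.199
(R ∨ P) ↔ Q = 1 − |0.199 − 0.769| = 1 − 0.570 = 0.430
(~(Q ↔ R) ⊕ (((P ⊕ Q) ⊕ Q) → (Q ↔ Q))) → ((R ∨ P) ↔ Q) = min(1, 1 − 1.000 + 0.430) = min(1, 0.430) = 0.430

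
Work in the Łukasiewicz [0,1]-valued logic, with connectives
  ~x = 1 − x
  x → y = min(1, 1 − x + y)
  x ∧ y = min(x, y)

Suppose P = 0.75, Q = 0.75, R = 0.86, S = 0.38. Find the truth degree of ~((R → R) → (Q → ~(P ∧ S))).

0.13

R → R = min(1, 1 − 0.86 + 0.86) = min(1, 1.00) = 1.00
P ∧ S = min(0.75, 0.38) = 0.38
~(P ∧ S) = 1 − 0.38 = 0.62
Q → ~(P ∧ S) = min(1, 1 − 0.75 + 0.62) = min(1, 0.87) = 0.87
(R → R) → (Q → ~(P ∧ S)) = min(1, 1 − 1.00 + 0.87) = min(1, 0.87) = 0.87
~((R → R) → (Q → ~(P ∧ S))) = 1 − 0.87 = 0.13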